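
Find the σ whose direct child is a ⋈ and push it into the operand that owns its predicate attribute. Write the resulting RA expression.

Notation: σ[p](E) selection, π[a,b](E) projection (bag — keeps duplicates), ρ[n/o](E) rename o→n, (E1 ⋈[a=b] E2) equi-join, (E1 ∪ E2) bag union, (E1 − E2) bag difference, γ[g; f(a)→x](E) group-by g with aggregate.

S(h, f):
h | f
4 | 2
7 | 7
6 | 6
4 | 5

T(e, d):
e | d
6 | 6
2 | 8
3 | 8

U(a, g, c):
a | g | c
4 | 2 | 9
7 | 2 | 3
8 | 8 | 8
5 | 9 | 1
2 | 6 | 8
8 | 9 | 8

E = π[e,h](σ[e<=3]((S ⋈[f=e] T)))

σ filters on e, owned by the right side.
E' = π[e,h]((S ⋈[f=e] σ[e<=3](T)))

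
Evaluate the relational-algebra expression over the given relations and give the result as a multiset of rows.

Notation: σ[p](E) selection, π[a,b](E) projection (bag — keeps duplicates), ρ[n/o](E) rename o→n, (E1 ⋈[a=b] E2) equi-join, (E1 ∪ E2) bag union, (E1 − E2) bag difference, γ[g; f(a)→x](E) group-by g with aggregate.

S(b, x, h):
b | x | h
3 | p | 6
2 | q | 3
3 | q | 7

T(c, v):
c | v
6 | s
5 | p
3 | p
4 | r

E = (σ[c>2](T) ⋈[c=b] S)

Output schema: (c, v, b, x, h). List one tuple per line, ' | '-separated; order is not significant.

Per-node cardinality:
  T → 4
  σ[c>2](T) → 4
  S → 3
  (σ[c>2](T) ⋈[c=b] S) → 2

== RESULT ==
c | v | b | x | h
3 | p | 3 | p | 6
3 | p | 3 | q | 7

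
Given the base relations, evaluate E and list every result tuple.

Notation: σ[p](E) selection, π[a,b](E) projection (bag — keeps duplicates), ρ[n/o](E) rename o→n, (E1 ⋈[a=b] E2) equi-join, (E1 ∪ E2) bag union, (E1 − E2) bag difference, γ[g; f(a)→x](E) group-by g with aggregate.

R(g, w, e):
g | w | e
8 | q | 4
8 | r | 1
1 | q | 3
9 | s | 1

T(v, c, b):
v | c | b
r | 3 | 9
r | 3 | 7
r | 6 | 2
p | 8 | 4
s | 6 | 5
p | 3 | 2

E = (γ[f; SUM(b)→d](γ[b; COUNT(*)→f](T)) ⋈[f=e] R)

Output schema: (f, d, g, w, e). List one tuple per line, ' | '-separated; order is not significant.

Per-node cardinality:
  T → 6
  γ[b; COUNT(*)→f](T) → 5
  γ[f; SUM(b)→d](γ[b; COUNT(*)→f](T)) → 2
  R → 4
  (γ[f; SUM(b)→d](γ[b; COUNT(*)→f](T)) ⋈[f=e] R) → 2

== RESULT ==
f | d | g | w | e
1 | 25 | 8 | r | 1
1 | 25 | 9 | s | 1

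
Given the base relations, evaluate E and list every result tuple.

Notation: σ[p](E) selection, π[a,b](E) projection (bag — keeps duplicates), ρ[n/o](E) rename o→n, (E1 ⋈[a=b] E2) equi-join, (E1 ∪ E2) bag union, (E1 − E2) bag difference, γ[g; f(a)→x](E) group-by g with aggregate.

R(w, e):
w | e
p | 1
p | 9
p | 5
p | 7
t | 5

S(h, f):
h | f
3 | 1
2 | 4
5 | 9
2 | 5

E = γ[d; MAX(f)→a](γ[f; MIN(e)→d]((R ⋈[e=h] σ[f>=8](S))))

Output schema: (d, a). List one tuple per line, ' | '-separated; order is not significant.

Stepwise |·|:
  R → 5
  S → 4
  σ[f>=8](S) → 1
  (R ⋈[e=h] σ[f>=8](S)) → 2
  γ[f; MIN(e)→d]((R ⋈[e=h] σ[f>=8](S))) → 1
  γ[d; MAX(f)→a](γ[f; MIN(e)→d]((R ⋈[e=h] σ[f>=8](S)))) → 1

== RESULT ==
d | a
5 | 9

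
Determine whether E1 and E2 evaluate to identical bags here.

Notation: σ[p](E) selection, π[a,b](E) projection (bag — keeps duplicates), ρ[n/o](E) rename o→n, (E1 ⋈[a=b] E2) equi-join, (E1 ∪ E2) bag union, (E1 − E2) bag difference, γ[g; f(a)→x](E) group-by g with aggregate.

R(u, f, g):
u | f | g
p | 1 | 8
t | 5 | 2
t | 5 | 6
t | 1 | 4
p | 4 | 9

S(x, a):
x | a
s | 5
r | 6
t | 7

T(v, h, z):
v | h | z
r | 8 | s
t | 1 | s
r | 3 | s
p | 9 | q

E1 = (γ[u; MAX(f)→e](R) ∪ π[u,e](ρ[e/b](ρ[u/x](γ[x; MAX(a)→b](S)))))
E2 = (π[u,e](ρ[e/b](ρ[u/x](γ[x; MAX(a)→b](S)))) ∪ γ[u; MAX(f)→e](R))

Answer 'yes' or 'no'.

E1 row counts bottom-up:
  R → 5
  γ[u; MAX(f)→e](R) → 2
  S → 3
  γ[x; MAX(a)→b](S) → 3
  ρ[u/x](γ[x; MAX(a)→b](S)) → 3
  ρ[e/b](ρ[u/x](γ[x; MAX(a)→b](S))) → 3
  π[u,e](ρ[e/b](ρ[u/x](γ[x; MAX(a)→b](S)))) → 3
  (γ[u; MAX(f)→e](R) ∪ π[u,e](ρ[e/b](ρ[u/x](γ[x; MAX(a)→b](S))))) → 5
E2 row counts bottom-up:
  S → 3
  γ[x; MAX(a)→b](S) → 3
  ρ[u/x](γ[x; MAX(a)→b](S)) → 3
  ρ[e/b](ρ[u/x](γ[x; MAX(a)→b](S))) → 3
  π[u,e](ρ[e/b](ρ[u/x](γ[x; MAX(a)→b](S)))) → 3
  R → 5
  γ[u; MAX(f)→e](R) → 2
  (π[u,e](ρ[e/b](ρ[u/x](γ[x; MAX(a)→b](S)))) ∪ γ[u; MAX(f)→e](R)) → 5

E1 and E2 produce the same multiset:
u | e
p | 4
r | 6
s | 5
t | 5
t | 7

yes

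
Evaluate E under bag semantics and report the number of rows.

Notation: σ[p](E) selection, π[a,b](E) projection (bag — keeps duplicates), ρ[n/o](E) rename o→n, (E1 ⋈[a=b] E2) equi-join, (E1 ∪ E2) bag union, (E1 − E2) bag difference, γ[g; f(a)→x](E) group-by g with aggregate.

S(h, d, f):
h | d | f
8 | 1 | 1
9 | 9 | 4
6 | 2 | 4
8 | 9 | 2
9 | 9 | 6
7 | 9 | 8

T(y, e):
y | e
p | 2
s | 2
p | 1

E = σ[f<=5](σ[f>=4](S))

Subexpression sizes:
  S → 6
  σ[f>=4](S) → 4
  σ[f<=5](σ[f>=4](S)) → 2

|E| = 2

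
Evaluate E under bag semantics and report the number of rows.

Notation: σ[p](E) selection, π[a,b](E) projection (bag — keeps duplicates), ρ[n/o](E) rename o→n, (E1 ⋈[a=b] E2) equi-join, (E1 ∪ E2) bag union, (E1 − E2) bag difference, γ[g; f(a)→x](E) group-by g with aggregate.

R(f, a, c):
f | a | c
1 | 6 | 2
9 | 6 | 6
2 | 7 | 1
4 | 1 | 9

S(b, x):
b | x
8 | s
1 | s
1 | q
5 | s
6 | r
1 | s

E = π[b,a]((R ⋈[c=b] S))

Subexpression sizes:
  R → 4
  S → 6
  (R ⋈[c=b] S) → 4
  π[b,a]((R ⋈[c=b] S)) → 4

|E| = 4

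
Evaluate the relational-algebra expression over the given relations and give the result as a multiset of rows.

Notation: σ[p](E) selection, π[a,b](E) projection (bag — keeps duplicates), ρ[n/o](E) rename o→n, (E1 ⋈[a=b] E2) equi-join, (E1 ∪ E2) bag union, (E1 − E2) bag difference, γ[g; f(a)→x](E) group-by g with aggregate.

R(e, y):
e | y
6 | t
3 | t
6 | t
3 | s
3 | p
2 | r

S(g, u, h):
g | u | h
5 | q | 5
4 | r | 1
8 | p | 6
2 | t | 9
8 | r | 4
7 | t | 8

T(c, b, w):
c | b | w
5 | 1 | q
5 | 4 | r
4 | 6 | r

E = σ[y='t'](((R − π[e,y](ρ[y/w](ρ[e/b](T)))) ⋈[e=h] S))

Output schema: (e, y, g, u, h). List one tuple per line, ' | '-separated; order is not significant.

Row counts bottom-up:
  R → 6
  T → 3
  ρ[e/b](T) → 3
  ρ[y/w](ρ[e/b](T)) → 3
  π[e,y](ρ[y/w](ρ[e/b](T))) → 3
  (R − π[e,y](ρ[y/w](ρ[e/b](T)))) → 6
  S → 6
  ((R − π[e,y](ρ[y/w](ρ[e/b](T)))) ⋈[e=h] S) → 2
  σ[y='t'](((R − π[e,y](ρ[y/w](ρ[e/b](T)))) ⋈[e=h] S)) → 2

== RESULT ==
e | y | g | u | h
6 | t | 8 | p | 6
6 | t | 8 | p | 6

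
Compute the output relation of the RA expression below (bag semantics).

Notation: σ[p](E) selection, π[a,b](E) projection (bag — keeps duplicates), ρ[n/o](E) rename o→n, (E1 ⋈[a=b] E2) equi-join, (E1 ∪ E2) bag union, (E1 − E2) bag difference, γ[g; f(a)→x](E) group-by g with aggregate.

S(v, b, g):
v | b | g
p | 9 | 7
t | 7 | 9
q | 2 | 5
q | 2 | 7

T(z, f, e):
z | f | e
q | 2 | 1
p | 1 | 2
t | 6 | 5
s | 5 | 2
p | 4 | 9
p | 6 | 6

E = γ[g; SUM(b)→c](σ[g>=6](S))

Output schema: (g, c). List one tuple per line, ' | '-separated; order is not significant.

Per-node cardinality:
  S → 4
  σ[g>=6](S) → 3
  γ[g; SUM(b)→c](σ[g>=6](S)) → 2

== RESULT ==
g | c
7 | 11
9 | 7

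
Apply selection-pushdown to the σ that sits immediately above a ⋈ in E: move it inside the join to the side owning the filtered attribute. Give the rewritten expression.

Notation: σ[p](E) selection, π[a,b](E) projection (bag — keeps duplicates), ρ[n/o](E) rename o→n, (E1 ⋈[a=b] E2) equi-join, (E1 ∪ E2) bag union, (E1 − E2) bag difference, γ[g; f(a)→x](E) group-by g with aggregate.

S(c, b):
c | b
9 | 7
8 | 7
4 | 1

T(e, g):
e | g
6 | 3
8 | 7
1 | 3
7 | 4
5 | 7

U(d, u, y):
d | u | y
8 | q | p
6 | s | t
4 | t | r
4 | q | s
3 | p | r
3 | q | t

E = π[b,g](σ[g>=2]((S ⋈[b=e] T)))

σ filters on g, owned by the right side.
E' = π[b,g]((S ⋈[b=e] σ[g>=2](T)))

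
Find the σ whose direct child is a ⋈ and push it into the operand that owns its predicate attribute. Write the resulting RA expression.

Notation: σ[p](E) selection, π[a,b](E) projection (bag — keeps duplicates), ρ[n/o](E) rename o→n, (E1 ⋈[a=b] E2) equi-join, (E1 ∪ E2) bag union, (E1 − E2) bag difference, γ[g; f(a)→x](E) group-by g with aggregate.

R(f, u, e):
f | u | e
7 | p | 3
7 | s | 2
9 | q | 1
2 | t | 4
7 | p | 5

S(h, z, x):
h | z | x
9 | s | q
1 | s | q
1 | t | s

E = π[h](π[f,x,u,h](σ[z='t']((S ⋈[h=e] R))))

σ filters on z, owned by the left side.
E' = π[h](π[f,x,u,h]((σ[z='t'](S) ⋈[h=e] R)))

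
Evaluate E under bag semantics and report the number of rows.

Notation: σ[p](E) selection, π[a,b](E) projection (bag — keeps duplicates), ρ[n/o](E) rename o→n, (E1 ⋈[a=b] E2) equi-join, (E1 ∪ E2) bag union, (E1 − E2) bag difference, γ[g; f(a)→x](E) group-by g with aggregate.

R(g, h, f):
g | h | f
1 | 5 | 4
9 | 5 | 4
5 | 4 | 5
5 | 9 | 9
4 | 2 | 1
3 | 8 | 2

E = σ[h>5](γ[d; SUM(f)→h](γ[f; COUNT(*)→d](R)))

Subexpression sizes:
  R → 6
  γ[f; COUNT(*)→d](R) → 5
  γ[d; SUM(f)→h](γ[f; COUNT(*)→d](R)) → 2
  σ[h>5](γ[d; SUM(f)→h](γ[f; COUNT(*)→d](R))) → 1

|E| = 1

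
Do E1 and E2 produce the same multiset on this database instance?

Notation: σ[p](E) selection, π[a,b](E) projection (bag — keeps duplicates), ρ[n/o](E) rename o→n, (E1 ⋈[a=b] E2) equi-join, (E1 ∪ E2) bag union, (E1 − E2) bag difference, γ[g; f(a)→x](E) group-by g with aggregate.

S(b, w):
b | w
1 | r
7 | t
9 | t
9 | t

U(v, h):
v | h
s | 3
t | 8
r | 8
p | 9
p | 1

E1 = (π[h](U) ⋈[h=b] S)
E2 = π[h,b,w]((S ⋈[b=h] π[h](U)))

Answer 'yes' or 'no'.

E1 per-node cardinality:
  U → 5
  π[h](U) → 5
  S → 4
  (π[h](U) ⋈[h=b] S) → 3
E2 per-node cardinality:
  S → 4
  U → 5
  π[h](U) → 5
  (S ⋈[b=h] π[h](U)) → 3
  π[h,b,w]((S ⋈[b=h] π[h](U))) → 3

E1 and E2 produce the same multiset:
h | b | w
1 | 1 | r
9 | 9 | t
9 | 9 | t

yes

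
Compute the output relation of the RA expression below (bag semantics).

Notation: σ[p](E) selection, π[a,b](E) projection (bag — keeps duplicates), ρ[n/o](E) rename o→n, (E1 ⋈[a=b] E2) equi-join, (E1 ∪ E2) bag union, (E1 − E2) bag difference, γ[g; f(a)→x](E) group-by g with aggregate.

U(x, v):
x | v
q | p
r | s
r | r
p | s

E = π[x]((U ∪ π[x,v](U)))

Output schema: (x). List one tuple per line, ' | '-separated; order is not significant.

Per-node cardinality:
  U → 4
  U → 4
  π[x,v](U) → 4
  (U ∪ π[x,v](U)) → 8
  π[x]((U ∪ π[x,v](U))) → 8

== RESULT ==
x
p
p
q
q
r
r
r
r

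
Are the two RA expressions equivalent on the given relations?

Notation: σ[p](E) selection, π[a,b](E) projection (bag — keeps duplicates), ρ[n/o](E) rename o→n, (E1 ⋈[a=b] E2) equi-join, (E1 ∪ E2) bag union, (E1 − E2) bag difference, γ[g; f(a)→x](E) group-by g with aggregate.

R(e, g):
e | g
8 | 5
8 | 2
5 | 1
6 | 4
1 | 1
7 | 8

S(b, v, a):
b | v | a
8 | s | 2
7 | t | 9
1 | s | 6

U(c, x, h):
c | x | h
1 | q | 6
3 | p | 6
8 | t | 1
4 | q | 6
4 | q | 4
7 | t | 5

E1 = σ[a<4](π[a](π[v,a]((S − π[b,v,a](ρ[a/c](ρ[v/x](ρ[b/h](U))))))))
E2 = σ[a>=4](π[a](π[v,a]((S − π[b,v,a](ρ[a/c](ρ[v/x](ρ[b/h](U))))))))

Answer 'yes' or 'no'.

E1 per-node cardinality:
  S → 3
  U → 6
  ρ[b/h](U) → 6
  ρ[v/x](ρ[b/h](U)) → 6
  ρ[a/c](ρ[v/x](ρ[b/h](U))) → 6
  π[b,v,a](ρ[a/c](ρ[v/x](ρ[b/h](U)))) → 6
  (S − π[b,v,a](ρ[a/c](ρ[v/x](ρ[b/h](U))))) → 3
  π[v,a]((S − π[b,v,a](ρ[a/c](ρ[v/x](ρ[b/h](U)))))) → 3
  π[a](π[v,a]((S − π[b,v,a](ρ[a/c](ρ[v/x](ρ[b/h](U))))))) → 3
  σ[a<4](π[a](π[v,a]((S − π[b,v,a](ρ[a/c](ρ[v/x](ρ[b/h](U)))))))) → 1
E2 per-node cardinality:
  S → 3
  U → 6
  ρ[b/h](U) → 6
  ρ[v/x](ρ[b/h](U)) → 6
  ρ[a/c](ρ[v/x](ρ[b/h](U))) → 6
  π[b,v,a](ρ[a/c](ρ[v/x](ρ[b/h](U)))) → 6
  (S − π[b,v,a](ρ[a/c](ρ[v/x](ρ[b/h](U))))) → 3
  π[v,a]((S − π[b,v,a](ρ[a/c](ρ[v/x](ρ[b/h](U)))))) → 3
  π[a](π[v,a]((S − π[b,v,a](ρ[a/c](ρ[v/x](ρ[b/h](U))))))) → 3
  σ[a>=4](π[a](π[v,a]((S − π[b,v,a](ρ[a/c](ρ[v/x](ρ[b/h](U)))))))) → 2

E1 result:
a
2
E2 result:
a
6
9
Witness: (6,) appears 0× in E1 but 1× in E2.

no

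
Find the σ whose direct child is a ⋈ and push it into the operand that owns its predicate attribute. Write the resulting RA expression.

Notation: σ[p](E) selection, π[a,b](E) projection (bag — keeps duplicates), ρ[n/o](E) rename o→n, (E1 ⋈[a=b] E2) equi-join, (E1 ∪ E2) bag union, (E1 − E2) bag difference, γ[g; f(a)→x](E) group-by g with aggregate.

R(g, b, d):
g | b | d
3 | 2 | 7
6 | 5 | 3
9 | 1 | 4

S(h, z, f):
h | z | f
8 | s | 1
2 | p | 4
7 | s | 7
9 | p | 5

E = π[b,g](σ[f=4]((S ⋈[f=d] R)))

σ filters on f, owned by the left side.
E' = π[b,g]((σ[f=4](S) ⋈[f=d] R))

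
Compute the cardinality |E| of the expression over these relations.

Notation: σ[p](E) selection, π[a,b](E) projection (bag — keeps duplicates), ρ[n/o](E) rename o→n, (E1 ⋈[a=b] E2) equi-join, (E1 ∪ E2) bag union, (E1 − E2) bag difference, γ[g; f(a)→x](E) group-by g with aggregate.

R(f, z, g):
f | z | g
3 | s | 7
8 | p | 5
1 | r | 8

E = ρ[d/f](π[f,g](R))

Subexpression sizes:
  R → 3
  π[f,g](R) → 3
  ρ[d/f](π[f,g](R)) → 3

|E| = 3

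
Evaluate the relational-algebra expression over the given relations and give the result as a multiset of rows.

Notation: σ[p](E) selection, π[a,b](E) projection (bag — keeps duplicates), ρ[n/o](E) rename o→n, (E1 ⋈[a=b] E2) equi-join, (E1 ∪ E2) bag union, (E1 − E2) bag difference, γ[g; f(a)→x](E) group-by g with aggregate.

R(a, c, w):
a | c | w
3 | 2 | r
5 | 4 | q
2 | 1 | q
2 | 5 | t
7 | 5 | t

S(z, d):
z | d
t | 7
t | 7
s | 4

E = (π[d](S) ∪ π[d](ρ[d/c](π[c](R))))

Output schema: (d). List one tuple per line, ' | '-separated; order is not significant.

Per-node cardinality:
  S → 3
  π[d](S) → 3
  R → 5
  π[c](R) → 5
  ρ[d/c](π[c](R)) → 5
  π[d](ρ[d/c](π[c](R))) → 5
  (π[d](S) ∪ π[d](ρ[d/c](π[c](R)))) → 8

== RESULT ==
d
1
2
4
4
5
5
7
7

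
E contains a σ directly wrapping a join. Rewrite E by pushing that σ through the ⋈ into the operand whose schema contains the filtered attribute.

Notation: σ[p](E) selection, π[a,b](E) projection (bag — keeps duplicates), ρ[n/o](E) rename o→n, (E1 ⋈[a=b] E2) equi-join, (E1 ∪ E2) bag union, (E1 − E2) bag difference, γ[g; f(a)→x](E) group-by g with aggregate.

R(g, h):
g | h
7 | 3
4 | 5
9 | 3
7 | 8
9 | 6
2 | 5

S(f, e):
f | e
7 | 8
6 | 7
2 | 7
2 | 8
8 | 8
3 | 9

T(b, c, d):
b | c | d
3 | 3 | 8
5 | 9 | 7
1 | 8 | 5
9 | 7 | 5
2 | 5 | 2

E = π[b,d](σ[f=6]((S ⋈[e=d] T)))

σ filters on f, owned by the left side.
E' = π[b,d]((σ[f=6](S) ⋈[e=d] T))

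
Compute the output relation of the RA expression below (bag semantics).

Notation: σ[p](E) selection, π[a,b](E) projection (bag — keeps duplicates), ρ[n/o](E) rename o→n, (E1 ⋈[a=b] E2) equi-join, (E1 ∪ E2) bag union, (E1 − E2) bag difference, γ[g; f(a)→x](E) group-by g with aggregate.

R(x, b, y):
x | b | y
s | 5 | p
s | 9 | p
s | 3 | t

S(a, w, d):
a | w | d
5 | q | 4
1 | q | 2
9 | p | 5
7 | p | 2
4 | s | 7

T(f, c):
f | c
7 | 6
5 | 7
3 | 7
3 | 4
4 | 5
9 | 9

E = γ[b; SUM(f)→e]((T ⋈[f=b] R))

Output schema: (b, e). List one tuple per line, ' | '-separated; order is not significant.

Stepwise |·|:
  T → 6
  R → 3
  (T ⋈[f=b] R) → 4
  γ[b; SUM(f)→e]((T ⋈[f=b] R)) → 3

== RESULT ==
b | e
3 | 6
5 | 5
9 | 9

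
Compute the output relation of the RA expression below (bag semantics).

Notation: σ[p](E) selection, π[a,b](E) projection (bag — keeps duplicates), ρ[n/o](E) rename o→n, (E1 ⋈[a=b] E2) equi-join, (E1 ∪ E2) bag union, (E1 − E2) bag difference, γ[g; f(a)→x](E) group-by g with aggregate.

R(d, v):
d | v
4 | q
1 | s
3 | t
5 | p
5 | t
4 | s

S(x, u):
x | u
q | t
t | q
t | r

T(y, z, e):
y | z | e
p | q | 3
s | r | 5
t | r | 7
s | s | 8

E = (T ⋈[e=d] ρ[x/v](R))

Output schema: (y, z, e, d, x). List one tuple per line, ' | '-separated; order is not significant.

Row counts bottom-up:
  T → 4
  R → 6
  ρ[x/v](R) → 6
  (T ⋈[e=d] ρ[x/v](R)) → 3

== RESULT ==
y | z | e | d | x
p | q | 3 | 3 | t
s | r | 5 | 5 | p
s | r | 5 | 5 | t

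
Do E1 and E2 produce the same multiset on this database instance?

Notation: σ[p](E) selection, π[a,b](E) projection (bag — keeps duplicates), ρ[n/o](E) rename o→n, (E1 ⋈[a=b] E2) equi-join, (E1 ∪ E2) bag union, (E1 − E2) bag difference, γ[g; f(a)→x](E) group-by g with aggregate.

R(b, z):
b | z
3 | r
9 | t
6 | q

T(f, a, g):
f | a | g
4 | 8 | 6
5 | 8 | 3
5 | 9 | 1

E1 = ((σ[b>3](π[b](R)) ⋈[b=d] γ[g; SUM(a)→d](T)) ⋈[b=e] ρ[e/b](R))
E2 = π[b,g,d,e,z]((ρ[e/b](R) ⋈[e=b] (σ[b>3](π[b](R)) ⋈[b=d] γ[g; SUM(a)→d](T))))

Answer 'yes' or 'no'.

E1 stepwise |·|:
  R → 3
  π[b](R) → 3
  σ[b>3](π[b](R)) → 2
  T → 3
  γ[g; SUM(a)→d](T) → 3
  (σ[b>3](π[b](R)) ⋈[b=d] γ[g; SUM(a)→d](T)) → 1
  R → 3
  ρ[e/b](R) → 3
  ((σ[b>3](π[b](R)) ⋈[b=d] γ[g; SUM(a)→d](T)) ⋈[b=e] ρ[e/b](R)) → 1
E2 stepwise |·|:
  R → 3
  ρ[e/b](R) → 3
  R → 3
  π[b](R) → 3
  σ[b>3](π[b](R)) → 2
  T → 3
  γ[g; SUM(a)→d](T) → 3
  (σ[b>3](π[b](R)) ⋈[b=d] γ[g; SUM(a)→d](T)) → 1
  (ρ[e/b](R) ⋈[e=b] (σ[b>3](π[b](R)) ⋈[b=d] γ[g; SUM(a)→d](T))) → 1
  π[b,g,d,e,z]((ρ[e/b](R) ⋈[e=b] (σ[b>3](π[b](R)) ⋈[b=d] γ[g; SUM(a)→d](T)))) → 1

E1 and E2 produce the same multiset:
b | g | d | e | z
9 | 1 | 9 | 9 | t

yes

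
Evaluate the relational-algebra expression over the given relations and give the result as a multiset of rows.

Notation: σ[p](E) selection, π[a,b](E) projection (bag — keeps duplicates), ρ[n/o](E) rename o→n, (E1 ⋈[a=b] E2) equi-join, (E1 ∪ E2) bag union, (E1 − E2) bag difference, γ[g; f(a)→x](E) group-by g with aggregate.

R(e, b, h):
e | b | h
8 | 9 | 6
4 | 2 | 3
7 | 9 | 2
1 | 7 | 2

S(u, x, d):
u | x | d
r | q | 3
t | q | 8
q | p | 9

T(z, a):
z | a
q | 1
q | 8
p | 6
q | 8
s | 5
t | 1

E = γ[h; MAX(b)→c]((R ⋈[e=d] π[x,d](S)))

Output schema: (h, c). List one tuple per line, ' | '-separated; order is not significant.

Per-node cardinality:
  R → 4
  S → 3
  π[x,d](S) → 3
  (R ⋈[e=d] π[x,d](S)) → 1
  γ[h; MAX(b)→c]((R ⋈[e=d] π[x,d](S))) → 1

== RESULT ==
h | c
6 | 9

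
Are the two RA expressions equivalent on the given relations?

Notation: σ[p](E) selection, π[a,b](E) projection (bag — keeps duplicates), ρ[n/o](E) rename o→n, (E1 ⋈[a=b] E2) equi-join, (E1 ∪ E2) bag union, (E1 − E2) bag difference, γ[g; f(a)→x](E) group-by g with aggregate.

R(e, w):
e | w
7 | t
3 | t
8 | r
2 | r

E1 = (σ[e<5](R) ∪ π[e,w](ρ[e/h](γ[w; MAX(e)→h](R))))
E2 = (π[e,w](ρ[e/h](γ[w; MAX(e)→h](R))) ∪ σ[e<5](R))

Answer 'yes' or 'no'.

E1 per-node cardinality:
  R → 4
  σ[e<5](R) → 2
  R → 4
  γ[w; MAX(e)→h](R) → 2
  ρ[e/h](γ[w; MAX(e)→h](R)) → 2
  π[e,w](ρ[e/h](γ[w; MAX(e)→h](R))) → 2
  (σ[e<5](R) ∪ π[e,w](ρ[e/h](γ[w; MAX(e)→h](R)))) → 4
E2 per-node cardinality:
  R → 4
  γ[w; MAX(e)→h](R) → 2
  ρ[e/h](γ[w; MAX(e)→h](R)) → 2
  π[e,w](ρ[e/h](γ[w; MAX(e)→h](R))) → 2
  R → 4
  σ[e<5](R) → 2
  (π[e,w](ρ[e/h](γ[w; MAX(e)→h](R))) ∪ σ[e<5](R)) → 4

E1 and E2 produce the same multiset:
e | w
2 | r
3 | t
7 | t
8 | r

yes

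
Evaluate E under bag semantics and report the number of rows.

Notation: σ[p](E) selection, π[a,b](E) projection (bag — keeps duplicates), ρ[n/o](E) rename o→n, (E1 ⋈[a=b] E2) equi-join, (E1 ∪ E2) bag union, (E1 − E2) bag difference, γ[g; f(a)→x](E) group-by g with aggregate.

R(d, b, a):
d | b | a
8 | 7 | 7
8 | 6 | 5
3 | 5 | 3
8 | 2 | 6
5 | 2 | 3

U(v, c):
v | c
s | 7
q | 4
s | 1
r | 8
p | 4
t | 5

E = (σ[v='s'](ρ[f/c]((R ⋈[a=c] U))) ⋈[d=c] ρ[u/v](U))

Per-node cardinality:
  R → 5
  U → 6
  (R ⋈[a=c] U) → 2
  ρ[f/c]((R ⋈[a=c] U)) → 2
  σ[v='s'](ρ[f/c]((R ⋈[a=c] U))) → 1
  U → 6
  ρ[u/v](U) → 6
  (σ[v='s'](ρ[f/c]((R ⋈[a=c] U))) ⋈[d=c] ρ[u/v](U)) → 1

|E| = 1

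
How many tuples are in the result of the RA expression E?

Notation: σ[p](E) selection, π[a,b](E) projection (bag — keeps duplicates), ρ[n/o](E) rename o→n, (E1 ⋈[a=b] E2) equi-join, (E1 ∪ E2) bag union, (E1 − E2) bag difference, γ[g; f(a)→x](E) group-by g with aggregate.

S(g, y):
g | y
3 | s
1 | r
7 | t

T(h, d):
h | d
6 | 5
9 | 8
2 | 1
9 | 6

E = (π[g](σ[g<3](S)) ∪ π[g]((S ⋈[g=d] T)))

Row counts bottom-up:
  S → 3
  σ[g<3](S) → 1
  π[g](σ[g<3](S)) → 1
  S → 3
  T → 4
  (S ⋈[g=d] T) → 1
  π[g]((S ⋈[g=d] T)) → 1
  (π[g](σ[g<3](S)) ∪ π[g]((S ⋈[g=d] T))) → 2

|E| = 2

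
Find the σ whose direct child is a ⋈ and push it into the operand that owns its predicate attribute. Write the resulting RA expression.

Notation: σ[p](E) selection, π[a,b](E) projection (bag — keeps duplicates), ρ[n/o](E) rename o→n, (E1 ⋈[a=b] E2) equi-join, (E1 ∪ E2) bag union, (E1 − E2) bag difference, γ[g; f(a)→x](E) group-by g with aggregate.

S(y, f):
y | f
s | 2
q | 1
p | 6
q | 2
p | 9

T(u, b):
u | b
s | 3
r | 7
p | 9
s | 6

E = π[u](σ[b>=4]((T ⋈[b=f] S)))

σ filters on b, owned by the left side.
E' = π[u]((σ[b>=4](T) ⋈[b=f] S))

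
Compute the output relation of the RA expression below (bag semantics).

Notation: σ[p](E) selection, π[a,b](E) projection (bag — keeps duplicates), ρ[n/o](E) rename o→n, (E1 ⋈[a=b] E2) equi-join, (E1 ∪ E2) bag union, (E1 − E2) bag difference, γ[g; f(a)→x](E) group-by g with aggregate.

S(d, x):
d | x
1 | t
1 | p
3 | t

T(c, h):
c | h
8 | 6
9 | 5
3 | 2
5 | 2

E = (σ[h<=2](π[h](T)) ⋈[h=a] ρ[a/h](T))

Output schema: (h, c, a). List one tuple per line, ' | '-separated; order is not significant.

Stepwise |·|:
  T → 4
  π[h](T) → 4
  σ[h<=2](π[h](T)) → 2
  T → 4
  ρ[a/h](T) → 4
  (σ[h<=2](π[h](T)) ⋈[h=a] ρ[a/h](T)) → 4

== RESULT ==
h | c | a
2 | 3 | 2
2 | 3 | 2
2 | 5 | 2
2 | 5 | 2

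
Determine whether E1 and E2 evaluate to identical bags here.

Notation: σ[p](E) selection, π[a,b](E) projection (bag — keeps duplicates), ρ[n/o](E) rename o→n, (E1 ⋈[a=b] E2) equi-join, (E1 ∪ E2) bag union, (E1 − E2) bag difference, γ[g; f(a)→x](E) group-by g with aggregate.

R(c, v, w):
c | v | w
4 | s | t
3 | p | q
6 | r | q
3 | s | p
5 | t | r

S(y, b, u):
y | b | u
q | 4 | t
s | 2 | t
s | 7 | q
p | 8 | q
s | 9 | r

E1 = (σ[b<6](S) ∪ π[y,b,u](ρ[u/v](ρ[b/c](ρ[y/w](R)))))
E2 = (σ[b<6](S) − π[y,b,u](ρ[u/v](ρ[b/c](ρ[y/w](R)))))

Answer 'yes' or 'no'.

E1 subexpression sizes:
  S → 5
  σ[b<6](S) → 2
  R → 5
  ρ[y/w](R) → 5
  ρ[b/c](ρ[y/w](R)) → 5
  ρ[u/v](ρ[b/c](ρ[y/w](R))) → 5
  π[y,b,u](ρ[u/v](ρ[b/c](ρ[y/w](R)))) → 5
  (σ[b<6](S) ∪ π[y,b,u](ρ[u/v](ρ[b/c](ρ[y/w](R))))) → 7
E2 subexpression sizes:
  S → 5
  σ[b<6](S) → 2
  R → 5
  ρ[y/w](R) → 5
  ρ[b/c](ρ[y/w](R)) → 5
  ρ[u/v](ρ[b/c](ρ[y/w](R))) → 5
  π[y,b,u](ρ[u/v](ρ[b/c](ρ[y/w](R)))) → 5
  (σ[b<6](S) − π[y,b,u](ρ[u/v](ρ[b/c](ρ[y/w](R))))) → 2

E1 result:
y | b | u
p | 3 | s
q | 3 | p
q | 4 | t
q | 6 | r
r | 5 | t
s | 2 | t
t | 4 | s
E2 result:
y | b | u
q | 4 | t
s | 2 | t
Witness: ('r', 5, 't') appears 1× in E1 but 0× in E2.

no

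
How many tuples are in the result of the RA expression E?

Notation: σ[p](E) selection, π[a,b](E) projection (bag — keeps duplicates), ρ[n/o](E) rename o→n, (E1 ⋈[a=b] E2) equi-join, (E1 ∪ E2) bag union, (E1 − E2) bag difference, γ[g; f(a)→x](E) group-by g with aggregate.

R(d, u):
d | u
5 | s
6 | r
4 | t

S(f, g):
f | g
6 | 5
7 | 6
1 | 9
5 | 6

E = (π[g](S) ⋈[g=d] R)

Row counts bottom-up:
  S → 4
  π[g](S) → 4
  R → 3
  (π[g](S) ⋈[g=d] R) → 3

|E| = 3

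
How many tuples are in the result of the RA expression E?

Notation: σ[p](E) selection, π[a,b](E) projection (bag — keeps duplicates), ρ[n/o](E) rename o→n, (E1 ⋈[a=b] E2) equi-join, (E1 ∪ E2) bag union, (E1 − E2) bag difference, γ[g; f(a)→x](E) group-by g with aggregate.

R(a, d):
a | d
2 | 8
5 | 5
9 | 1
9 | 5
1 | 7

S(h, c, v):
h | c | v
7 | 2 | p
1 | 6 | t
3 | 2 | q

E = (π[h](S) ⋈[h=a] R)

Stepwise |·|:
  S → 3
  π[h](S) → 3
  R → 5
  (π[h](S) ⋈[h=a] R) → 1

|E| = 1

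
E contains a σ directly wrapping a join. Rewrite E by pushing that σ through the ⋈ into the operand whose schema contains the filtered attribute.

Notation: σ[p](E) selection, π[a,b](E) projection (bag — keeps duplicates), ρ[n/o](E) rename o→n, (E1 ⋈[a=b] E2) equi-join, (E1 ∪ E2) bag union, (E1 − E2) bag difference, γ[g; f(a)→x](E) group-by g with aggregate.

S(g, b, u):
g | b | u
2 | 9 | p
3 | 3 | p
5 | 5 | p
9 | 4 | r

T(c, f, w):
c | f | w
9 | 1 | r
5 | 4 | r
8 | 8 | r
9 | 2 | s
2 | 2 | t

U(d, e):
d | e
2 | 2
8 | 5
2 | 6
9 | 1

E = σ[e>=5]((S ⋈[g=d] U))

σ filters on e, owned by the right side.
E' = (S ⋈[g=d] σ[e>=5](U))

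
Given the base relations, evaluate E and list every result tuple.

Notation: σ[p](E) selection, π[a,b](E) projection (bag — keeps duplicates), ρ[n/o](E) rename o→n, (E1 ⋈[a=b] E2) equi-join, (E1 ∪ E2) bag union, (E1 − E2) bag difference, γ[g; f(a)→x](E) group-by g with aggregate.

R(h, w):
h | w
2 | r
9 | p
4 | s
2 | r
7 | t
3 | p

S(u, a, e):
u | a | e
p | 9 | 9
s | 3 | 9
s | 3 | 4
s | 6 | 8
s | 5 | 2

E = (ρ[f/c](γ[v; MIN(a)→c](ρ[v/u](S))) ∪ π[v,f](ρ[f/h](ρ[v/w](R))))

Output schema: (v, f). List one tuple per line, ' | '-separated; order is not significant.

Stepwise |·|:
  S → 5
  ρ[v/u](S) → 5
  γ[v; MIN(a)→c](ρ[v/u](S)) → 2
  ρ[f/c](γ[v; MIN(a)→c](ρ[v/u](S))) → 2
  R → 6
  ρ[v/w](R) → 6
  ρ[f/h](ρ[v/w](R)) → 6
  π[v,f](ρ[f/h](ρ[v/w](R))) → 6
  (ρ[f/c](γ[v; MIN(a)→c](ρ[v/u](S))) ∪ π[v,f](ρ[f/h](ρ[v/w](R)))) → 8

== RESULT ==
v | f
p | 3
p | 9
p | 9
r | 2
r | 2
s | 3
s | 4
t | 7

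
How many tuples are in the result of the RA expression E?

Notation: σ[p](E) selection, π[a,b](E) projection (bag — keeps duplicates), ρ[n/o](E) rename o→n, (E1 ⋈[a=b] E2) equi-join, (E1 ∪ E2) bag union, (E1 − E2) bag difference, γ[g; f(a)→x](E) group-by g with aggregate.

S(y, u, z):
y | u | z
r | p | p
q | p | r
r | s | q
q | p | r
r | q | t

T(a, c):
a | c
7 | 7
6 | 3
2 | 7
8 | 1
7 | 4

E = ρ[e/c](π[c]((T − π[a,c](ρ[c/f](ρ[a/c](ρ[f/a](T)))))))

Row counts bottom-up:
  T → 5
  T → 5
  ρ[f/a](T) → 5
  ρ[a/c](ρ[f/a](T)) → 5
  ρ[c/f](ρ[a/c](ρ[f/a](T))) → 5
  π[a,c](ρ[c/f](ρ[a/c](ρ[f/a](T)))) → 5
  (T − π[a,c](ρ[c/f](ρ[a/c](ρ[f/a](T))))) → 4
  π[c]((T − π[a,c](ρ[c/f](ρ[a/c](ρ[f/a](T)))))) → 4
  ρ[e/c](π[c]((T − π[a,c](ρ[c/f](ρ[a/c](ρ[f/a](T))))))) → 4

|E| = 4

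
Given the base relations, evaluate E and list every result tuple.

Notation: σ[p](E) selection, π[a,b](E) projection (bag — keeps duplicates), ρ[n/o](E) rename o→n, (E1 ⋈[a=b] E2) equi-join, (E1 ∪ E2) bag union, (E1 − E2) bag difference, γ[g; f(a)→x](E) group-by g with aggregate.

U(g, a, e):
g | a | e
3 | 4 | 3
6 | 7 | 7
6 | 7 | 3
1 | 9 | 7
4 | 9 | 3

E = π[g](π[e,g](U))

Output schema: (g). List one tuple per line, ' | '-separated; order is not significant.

Stepwise |·|:
  U → 5
  π[e,g](U) → 5
  π[g](π[e,g](U)) → 5

== RESULT ==
g
1
3
4
6
6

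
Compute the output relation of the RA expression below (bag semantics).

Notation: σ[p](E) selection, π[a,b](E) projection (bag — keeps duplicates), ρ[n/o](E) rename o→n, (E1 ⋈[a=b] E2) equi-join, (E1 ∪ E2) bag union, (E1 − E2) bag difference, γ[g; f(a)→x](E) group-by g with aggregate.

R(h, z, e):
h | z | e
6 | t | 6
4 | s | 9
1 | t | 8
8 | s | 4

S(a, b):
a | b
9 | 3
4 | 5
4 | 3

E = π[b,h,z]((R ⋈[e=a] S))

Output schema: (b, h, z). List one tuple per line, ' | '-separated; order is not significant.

Subexpression sizes:
  R → 4
  S → 3
  (R ⋈[e=a] S) → 3
  π[b,h,z]((R ⋈[e=a] S)) → 3

== RESULT ==
b | h | z
3 | 4 | s
3 | 8 | s
5 | 8 | s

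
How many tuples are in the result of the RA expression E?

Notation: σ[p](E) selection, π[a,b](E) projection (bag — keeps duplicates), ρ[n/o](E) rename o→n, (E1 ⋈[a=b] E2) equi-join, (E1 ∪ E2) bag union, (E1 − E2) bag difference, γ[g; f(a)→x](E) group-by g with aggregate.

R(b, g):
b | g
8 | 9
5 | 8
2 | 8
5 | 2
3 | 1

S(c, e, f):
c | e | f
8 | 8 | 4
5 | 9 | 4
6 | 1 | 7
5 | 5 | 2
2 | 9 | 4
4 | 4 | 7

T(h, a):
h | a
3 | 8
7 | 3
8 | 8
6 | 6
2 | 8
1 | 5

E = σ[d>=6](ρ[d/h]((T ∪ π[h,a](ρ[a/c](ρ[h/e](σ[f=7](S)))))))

Per-node cardinality:
  T → 6
  S → 6
  σ[f=7](S) → 2
  ρ[h/e](σ[f=7](S)) → 2
  ρ[a/c](ρ[h/e](σ[f=7](S))) → 2
  π[h,a](ρ[a/c](ρ[h/e](σ[f=7](S)))) → 2
  (T ∪ π[h,a](ρ[a/c](ρ[h/e](σ[f=7](S))))) → 8
  ρ[d/h]((T ∪ π[h,a](ρ[a/c](ρ[h/e](σ[f=7](S)))))) → 8
  σ[d>=6](ρ[d/h]((T ∪ π[h,a](ρ[a/c](ρ[h/e](σ[f=7](S))))))) → 3

|E| = 3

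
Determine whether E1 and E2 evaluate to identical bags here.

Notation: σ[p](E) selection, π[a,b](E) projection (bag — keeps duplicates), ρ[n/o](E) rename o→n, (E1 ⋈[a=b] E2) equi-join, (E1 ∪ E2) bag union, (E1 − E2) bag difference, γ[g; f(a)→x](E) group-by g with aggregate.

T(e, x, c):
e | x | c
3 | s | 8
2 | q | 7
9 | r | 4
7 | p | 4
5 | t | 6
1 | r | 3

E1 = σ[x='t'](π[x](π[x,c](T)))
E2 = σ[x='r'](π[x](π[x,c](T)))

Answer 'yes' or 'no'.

E1 stepwise |·|:
  T → 6
  π[x,c](T) → 6
  π[x](π[x,c](T)) → 6
  σ[x='t'](π[x](π[x,c](T))) → 1
E2 stepwise |·|:
  T → 6
  π[x,c](T) → 6
  π[x](π[x,c](T)) → 6
  σ[x='r'](π[x](π[x,c](T))) → 2

E1 result:
x
t
E2 result:
x
r
r
Witness: ('t',) appears 1× in E1 but 0× in E2.

no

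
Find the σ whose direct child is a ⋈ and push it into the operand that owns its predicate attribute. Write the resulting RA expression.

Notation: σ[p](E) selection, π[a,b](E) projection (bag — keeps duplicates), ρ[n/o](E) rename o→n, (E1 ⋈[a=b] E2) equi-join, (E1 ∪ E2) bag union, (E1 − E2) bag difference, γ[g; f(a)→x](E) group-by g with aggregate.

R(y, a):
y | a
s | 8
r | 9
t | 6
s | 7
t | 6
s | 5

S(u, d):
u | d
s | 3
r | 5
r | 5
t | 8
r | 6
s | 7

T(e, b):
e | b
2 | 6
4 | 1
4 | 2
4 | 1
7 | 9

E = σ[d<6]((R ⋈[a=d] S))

σ filters on d, owned by the right side.
E' = (R ⋈[a=d] σ[d<6](S))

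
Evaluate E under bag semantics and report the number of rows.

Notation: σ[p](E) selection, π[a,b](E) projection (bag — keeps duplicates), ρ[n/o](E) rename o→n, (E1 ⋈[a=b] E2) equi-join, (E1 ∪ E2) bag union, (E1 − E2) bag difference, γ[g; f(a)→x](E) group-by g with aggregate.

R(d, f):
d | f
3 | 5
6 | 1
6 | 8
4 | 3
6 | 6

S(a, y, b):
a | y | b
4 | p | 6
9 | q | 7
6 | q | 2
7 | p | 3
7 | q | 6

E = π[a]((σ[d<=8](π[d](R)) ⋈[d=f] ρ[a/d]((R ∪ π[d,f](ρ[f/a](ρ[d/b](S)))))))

Per-node cardinality:
  R → 5
  π[d](R) → 5
  σ[d<=8](π[d](R)) → 5
  R → 5
  S → 5
  ρ[d/b](S) → 5
  ρ[f/a](ρ[d/b](S)) → 5
  π[d,f](ρ[f/a](ρ[d/b](S))) → 5
  (R ∪ π[d,f](ρ[f/a](ρ[d/b](S)))) → 10
  ρ[a/d]((R ∪ π[d,f](ρ[f/a](ρ[d/b](S))))) → 10
  (σ[d<=8](π[d](R)) ⋈[d=f] ρ[a/d]((R ∪ π[d,f](ρ[f/a](ρ[d/b](S)))))) → 8
  π[a]((σ[d<=8](π[d](R)) ⋈[d=f] ρ[a/d]((R ∪ π[d,f](ρ[f/a](ρ[d/b](S))))))) → 8

|E| = 8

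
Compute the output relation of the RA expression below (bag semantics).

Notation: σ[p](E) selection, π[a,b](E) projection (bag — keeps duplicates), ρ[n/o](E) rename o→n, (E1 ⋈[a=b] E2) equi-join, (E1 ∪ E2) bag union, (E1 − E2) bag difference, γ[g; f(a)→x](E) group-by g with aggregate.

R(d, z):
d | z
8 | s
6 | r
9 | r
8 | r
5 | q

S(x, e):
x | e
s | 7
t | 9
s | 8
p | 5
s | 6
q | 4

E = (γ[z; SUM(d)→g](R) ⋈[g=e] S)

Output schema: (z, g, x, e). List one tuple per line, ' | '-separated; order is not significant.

Subexpression sizes:
  R → 5
  γ[z; SUM(d)→g](R) → 3
  S → 6
  (γ[z; SUM(d)→g](R) ⋈[g=e] S) → 2

== RESULT ==
z | g | x | e
q | 5 | p | 5
s | 8 | s | 8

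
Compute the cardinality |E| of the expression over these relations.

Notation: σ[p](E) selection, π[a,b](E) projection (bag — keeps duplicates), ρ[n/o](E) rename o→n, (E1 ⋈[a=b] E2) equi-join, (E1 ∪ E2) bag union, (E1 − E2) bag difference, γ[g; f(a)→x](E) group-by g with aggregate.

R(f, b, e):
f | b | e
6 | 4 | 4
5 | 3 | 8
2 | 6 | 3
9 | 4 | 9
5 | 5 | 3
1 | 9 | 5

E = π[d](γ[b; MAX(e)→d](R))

Subexpression sizes:
  R → 6
  γ[b; MAX(e)→d](R) → 5
  π[d](γ[b; MAX(e)→d](R)) → 5

|E| = 5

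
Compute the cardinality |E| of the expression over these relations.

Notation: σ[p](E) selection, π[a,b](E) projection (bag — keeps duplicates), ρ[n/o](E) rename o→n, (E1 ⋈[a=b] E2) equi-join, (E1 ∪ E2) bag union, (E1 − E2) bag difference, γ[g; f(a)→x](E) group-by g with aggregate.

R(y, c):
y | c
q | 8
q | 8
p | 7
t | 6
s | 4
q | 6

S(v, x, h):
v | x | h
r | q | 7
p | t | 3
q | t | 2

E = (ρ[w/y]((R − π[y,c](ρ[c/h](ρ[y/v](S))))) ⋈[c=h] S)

Stepwise |·|:
  R → 6
  S → 3
  ρ[y/v](S) → 3
  ρ[c/h](ρ[y/v](S)) → 3
  π[y,c](ρ[c/h](ρ[y/v](S))) → 3
  (R − π[y,c](ρ[c/h](ρ[y/v](S)))) → 6
  ρ[w/y]((R − π[y,c](ρ[c/h](ρ[y/v](S))))) → 6
  S → 3
  (ρ[w/y]((R − π[y,c](ρ[c/h](ρ[y/v](S))))) ⋈[c=h] S) → 1

|E| = 1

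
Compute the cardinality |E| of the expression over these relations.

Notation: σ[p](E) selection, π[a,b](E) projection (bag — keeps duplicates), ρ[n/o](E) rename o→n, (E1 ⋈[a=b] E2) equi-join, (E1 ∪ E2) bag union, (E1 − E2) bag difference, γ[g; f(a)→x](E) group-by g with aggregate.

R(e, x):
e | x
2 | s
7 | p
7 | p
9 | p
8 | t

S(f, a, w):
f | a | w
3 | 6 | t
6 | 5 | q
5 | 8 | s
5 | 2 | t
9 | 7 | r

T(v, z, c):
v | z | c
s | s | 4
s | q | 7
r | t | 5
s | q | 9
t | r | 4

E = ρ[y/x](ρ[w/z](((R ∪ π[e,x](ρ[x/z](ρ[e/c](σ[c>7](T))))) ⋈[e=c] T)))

Per-node cardinality:
  R → 5
  T → 5
  σ[c>7](T) → 1
  ρ[e/c](σ[c>7](T)) → 1
  ρ[x/z](ρ[e/c](σ[c>7](T))) → 1
  π[e,x](ρ[x/z](ρ[e/c](σ[c>7](T)))) → 1
  (R ∪ π[e,x](ρ[x/z](ρ[e/c](σ[c>7](T))))) → 6
  T → 5
  ((R ∪ π[e,x](ρ[x/z](ρ[e/c](σ[c>7](T))))) ⋈[e=c] T) → 4
  ρ[w/z](((R ∪ π[e,x](ρ[x/z](ρ[e/c](σ[c>7](T))))) ⋈[e=c] T)) → 4
  ρ[y/x](ρ[w/z](((R ∪ π[e,x](ρ[x/z](ρ[e/c](σ[c>7](T))))) ⋈[e=c] T))) → 4

|E| = 4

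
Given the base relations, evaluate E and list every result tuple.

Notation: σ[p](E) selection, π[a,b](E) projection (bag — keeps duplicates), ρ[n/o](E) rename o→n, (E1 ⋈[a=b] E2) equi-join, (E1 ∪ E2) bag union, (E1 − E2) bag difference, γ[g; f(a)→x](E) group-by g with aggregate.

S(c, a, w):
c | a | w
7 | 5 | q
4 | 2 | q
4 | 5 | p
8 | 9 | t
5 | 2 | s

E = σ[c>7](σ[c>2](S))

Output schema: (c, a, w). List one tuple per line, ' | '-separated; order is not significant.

Stepwise |·|:
  S → 5
  σ[c>2](S) → 5
  σ[c>7](σ[c>2](S)) → 1

== RESULT ==
c | a | w
8 | 9 | t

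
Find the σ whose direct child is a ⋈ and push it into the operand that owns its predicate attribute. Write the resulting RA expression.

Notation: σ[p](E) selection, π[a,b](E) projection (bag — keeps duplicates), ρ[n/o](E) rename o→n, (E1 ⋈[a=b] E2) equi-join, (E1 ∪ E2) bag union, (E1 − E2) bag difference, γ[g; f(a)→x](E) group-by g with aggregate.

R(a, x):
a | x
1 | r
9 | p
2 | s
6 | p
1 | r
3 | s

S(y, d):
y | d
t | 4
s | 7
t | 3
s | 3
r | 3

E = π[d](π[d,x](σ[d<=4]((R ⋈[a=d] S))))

σ filters on d, owned by the right side.
E' = π[d](π[d,x]((R ⋈[a=d] σ[d<=4](S))))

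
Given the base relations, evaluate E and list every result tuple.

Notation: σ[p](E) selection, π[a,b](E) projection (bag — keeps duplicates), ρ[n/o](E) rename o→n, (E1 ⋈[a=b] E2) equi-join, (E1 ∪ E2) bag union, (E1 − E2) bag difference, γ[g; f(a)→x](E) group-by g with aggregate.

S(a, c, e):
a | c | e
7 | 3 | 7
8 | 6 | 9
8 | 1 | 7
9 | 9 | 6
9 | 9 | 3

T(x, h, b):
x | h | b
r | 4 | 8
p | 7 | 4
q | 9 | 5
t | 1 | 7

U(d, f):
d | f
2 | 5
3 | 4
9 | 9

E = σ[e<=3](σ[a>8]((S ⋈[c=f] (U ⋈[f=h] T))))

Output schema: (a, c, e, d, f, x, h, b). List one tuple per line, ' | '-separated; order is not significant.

Subexpression sizes:
  S → 5
  U → 3
  T → 4
  (U ⋈[f=h] T) → 2
  (S ⋈[c=f] (U ⋈[f=h] T)) → 2
  σ[a>8]((S ⋈[c=f] (U ⋈[f=h] T))) → 2
  σ[e<=3](σ[a>8]((S ⋈[c=f] (U ⋈[f=h] T)))) → 1

== RESULT ==
a | c | e | d | f | x | h | b
9 | 9 | 3 | 9 | 9 | q | 9 | 5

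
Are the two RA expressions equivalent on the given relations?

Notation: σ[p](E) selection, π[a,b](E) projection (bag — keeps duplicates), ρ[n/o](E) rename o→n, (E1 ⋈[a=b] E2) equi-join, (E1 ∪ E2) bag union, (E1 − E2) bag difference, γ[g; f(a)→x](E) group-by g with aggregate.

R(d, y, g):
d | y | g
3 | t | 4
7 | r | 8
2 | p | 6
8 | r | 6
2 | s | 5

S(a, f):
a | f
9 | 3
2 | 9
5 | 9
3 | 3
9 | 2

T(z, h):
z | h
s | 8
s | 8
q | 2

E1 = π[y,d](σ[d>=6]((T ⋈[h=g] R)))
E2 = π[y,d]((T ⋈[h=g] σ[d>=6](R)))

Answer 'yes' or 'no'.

E1 stepwise |·|:
  T → 3
  R → 5
  (T ⋈[h=g] R) → 2
  σ[d>=6]((T ⋈[h=g] R)) → 2
  π[y,d](σ[d>=6]((T ⋈[h=g] R))) → 2
E2 stepwise |·|:
  T → 3
  R → 5
  σ[d>=6](R) → 2
  (T ⋈[h=g] σ[d>=6](R)) → 2
  π[y,d]((T ⋈[h=g] σ[d>=6](R))) → 2

E1 and E2 produce the same multiset:
y | d
r | 7
r | 7

yes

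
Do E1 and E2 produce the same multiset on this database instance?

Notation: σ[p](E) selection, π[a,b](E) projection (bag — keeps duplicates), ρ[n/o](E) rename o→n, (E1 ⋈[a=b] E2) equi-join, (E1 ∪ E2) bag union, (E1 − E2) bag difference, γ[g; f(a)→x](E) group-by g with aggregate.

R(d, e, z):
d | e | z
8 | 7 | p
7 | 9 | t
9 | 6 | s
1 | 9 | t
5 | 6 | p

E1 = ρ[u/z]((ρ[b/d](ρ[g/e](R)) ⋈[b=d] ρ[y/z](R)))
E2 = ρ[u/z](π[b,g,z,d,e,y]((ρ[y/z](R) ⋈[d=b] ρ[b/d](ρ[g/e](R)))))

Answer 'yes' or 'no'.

E1 row counts bottom-up:
  R → 5
  ρ[g/e](R) → 5
  ρ[b/d](ρ[g/e](R)) → 5
  R → 5
  ρ[y/z](R) → 5
  (ρ[b/d](ρ[g/e](R)) ⋈[b=d] ρ[y/z](R)) → 5
  ρ[u/z]((ρ[b/d](ρ[g/e](R)) ⋈[b=d] ρ[y/z](R))) → 5
E2 row counts bottom-up:
  R → 5
  ρ[y/z](R) → 5
  R → 5
  ρ[g/e](R) → 5
  ρ[b/d](ρ[g/e](R)) → 5
  (ρ[y/z](R) ⋈[d=b] ρ[b/d](ρ[g/e](R))) → 5
  π[b,g,z,d,e,y]((ρ[y/z](R) ⋈[d=b] ρ[b/d](ρ[g/e](R)))) → 5
  ρ[u/z](π[b,g,z,d,e,y]((ρ[y/z](R) ⋈[d=b] ρ[b/d](ρ[g/e](R))))) → 5

E1 and E2 produce the same multiset:
b | g | u | d | e | y
1 | 9 | t | 1 | 9 | t
5 | 6 | p | 5 | 6 | p
7 | 9 | t | 7 | 9 | t
8 | 7 | p | 8 | 7 | p
9 | 6 | s | 9 | 6 | s

yes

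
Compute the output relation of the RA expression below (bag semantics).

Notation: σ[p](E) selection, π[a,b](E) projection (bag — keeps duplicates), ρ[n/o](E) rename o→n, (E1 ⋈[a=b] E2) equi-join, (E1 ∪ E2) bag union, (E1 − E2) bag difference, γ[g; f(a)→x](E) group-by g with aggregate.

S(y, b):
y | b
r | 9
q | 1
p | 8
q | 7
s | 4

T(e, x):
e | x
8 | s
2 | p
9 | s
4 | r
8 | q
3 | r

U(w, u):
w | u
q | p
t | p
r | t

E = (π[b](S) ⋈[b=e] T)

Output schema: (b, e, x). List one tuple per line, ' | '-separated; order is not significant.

Per-node cardinality:
  S → 5
  π[b](S) → 5
  T → 6
  (π[b](S) ⋈[b=e] T) → 4

== RESULT ==
b | e | x
4 | 4 | r
8 | 8 | q
8 | 8 | s
9 | 9 | s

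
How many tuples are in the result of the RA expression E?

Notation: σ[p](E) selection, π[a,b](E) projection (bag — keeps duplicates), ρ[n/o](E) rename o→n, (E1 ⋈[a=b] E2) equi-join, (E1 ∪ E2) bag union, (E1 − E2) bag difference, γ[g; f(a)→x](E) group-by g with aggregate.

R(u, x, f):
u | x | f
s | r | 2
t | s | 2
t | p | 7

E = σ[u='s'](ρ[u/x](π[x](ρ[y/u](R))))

Subexpression sizes:
  R → 3
  ρ[y/u](R) → 3
  π[x](ρ[y/u](R)) → 3
  ρ[u/x](π[x](ρ[y/u](R))) → 3
  σ[u='s'](ρ[u/x](π[x](ρ[y/u](R)))) → 1

|E| = 1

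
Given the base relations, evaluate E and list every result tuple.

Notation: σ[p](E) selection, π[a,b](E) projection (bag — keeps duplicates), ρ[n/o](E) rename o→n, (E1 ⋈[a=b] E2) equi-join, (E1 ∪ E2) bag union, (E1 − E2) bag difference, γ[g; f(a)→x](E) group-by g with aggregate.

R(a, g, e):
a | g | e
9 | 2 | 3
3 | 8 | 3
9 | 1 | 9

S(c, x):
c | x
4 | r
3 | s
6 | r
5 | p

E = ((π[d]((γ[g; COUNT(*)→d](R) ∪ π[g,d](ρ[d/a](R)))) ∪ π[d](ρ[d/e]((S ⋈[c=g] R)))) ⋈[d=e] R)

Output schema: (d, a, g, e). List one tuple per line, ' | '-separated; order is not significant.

Stepwise |·|:
  R → 3
  γ[g; COUNT(*)→d](R) → 3
  R → 3
  ρ[d/a](R) → 3
  π[g,d](ρ[d/a](R)) → 3
  (γ[g; COUNT(*)→d](R) ∪ π[g,d](ρ[d/a](R))) → 6
  π[d]((γ[g; COUNT(*)→d](R) ∪ π[g,d](ρ[d/a](R)))) → 6
  S → 4
  R → 3
  (S ⋈[c=g] R) → 0
  ρ[d/e]((S ⋈[c=g] R)) → 0
  π[d](ρ[d/e]((S ⋈[c=g] R))) → 0
  (π[d]((γ[g; COUNT(*)→d](R) ∪ π[g,d](ρ[d/a](R)))) ∪ π[d](ρ[d/e]((S ⋈[c=g] R)))) → 6
  R → 3
  ((π[d]((γ[g; COUNT(*)→d](R) ∪ π[g,d](ρ[d/a](R)))) ∪ π[d](ρ[d/e]((S ⋈[c=g] R)))) ⋈[d=e] R) → 4

== RESULT ==
d | a | g | e
3 | 3 | 8 | 3
3 | 9 | 2 | 3
9 | 9 | 1 | 9
9 | 9 | 1 | 9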